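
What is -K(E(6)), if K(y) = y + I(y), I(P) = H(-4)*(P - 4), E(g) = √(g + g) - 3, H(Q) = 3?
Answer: 24 - 8*√3 ≈ 10.144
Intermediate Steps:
E(g) = -3 + √2*√g (E(g) = √(2*g) - 3 = √2*√g - 3 = -3 + √2*√g)
I(P) = -12 + 3*P (I(P) = 3*(P - 4) = 3*(-4 + P) = -12 + 3*P)
K(y) = -12 + 4*y (K(y) = y + (-12 + 3*y) = -12 + 4*y)
-K(E(6)) = -(-12 + 4*(-3 + √2*√6)) = -(-12 + 4*(-3 + 2*√3)) = -(-12 + (-12 + 8*√3)) = -(-24 + 8*√3) = 24 - 8*√3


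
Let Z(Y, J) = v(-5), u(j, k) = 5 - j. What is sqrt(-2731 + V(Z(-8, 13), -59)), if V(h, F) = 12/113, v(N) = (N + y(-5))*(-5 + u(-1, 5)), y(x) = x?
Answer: I*sqrt(34870783)/113 ≈ 52.258*I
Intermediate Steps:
v(N) = -5 + N (v(N) = (N - 5)*(-5 + (5 - 1*(-1))) = (-5 + N)*(-5 + (5 + 1)) = (-5 + N)*(-5 + 6) = (-5 + N)*1 = -5 + N)
Z(Y, J) = -10 (Z(Y, J) = -5 - 5 = -10)
V(h, F) = 12/113 (V(h, F) = 12*(1/113) = 12/113)
sqrt(-2731 + V(Z(-8, 13), -59)) = sqrt(-2731 + 12/113) = sqrt(-308591/113) = I*sqrt(34870783)/113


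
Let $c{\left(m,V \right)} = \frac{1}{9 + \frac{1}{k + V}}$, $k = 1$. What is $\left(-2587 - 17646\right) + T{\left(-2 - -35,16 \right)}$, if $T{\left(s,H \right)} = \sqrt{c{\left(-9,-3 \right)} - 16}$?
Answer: $-20233 + \frac{3 i \sqrt{510}}{17} \approx -20233.0 + 3.9853 i$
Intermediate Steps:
$c{\left(m,V \right)} = \frac{1}{9 + \frac{1}{1 + V}}$
$T{\left(s,H \right)} = \frac{3 i \sqrt{510}}{17}$ ($T{\left(s,H \right)} = \sqrt{\frac{1 - 3}{10 + 9 \left(-3\right)} - 16} = \sqrt{\frac{1}{10 - 27} \left(-2\right) - 16} = \sqrt{\frac{1}{-17} \left(-2\right) - 16} = \sqrt{\left(- \frac{1}{17}\right) \left(-2\right) - 16} = \sqrt{\frac{2}{17} - 16} = \sqrt{- \frac{270}{17}} = \frac{3 i \sqrt{510}}{17}$)
$\left(-2587 - 17646\right) + T{\left(-2 - -35,16 \right)} = \left(-2587 - 17646\right) + \frac{3 i \sqrt{510}}{17} = -20233 + \frac{3 i \sqrt{510}}{17}$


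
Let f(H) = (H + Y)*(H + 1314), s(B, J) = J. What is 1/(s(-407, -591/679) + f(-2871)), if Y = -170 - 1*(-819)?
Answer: 679/2349104475 ≈ 2.8905e-7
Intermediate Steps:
Y = 649 (Y = -170 + 819 = 649)
f(H) = (649 + H)*(1314 + H) (f(H) = (H + 649)*(H + 1314) = (649 + H)*(1314 + H))
1/(s(-407, -591/679) + f(-2871)) = 1/(-591/679 + (852786 + (-2871)**2 + 1963*(-2871))) = 1/(-591*1/679 + (852786 + 8242641 - 5635773)) = 1/(-591/679 + 3459654) = 1/(2349104475/679) = 679/2349104475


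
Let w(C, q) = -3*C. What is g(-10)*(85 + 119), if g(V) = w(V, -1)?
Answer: 6120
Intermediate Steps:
g(V) = -3*V
g(-10)*(85 + 119) = (-3*(-10))*(85 + 119) = 30*204 = 6120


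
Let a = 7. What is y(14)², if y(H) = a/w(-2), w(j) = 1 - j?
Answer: 49/9 ≈ 5.4444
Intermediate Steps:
y(H) = 7/3 (y(H) = 7/(1 - 1*(-2)) = 7/(1 + 2) = 7/3)
y(14)² = (7/3)² = 49/9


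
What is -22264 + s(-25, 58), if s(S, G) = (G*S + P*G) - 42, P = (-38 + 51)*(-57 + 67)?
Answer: -16216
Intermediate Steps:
P = 130 (P = 13*10 = 130)
s(S, G) = -42 + 130*G + G*S (s(S, G) = (G*S + 130*G) - 42 = (130*G + G*S) - 42 = -42 + 130*G + G*S)
-22264 + s(-25, 58) = -22264 + (-42 + 130*58 + 58*(-25)) = -22264 + (-42 + 7540 - 1450) = -22264 + 6048 = -16216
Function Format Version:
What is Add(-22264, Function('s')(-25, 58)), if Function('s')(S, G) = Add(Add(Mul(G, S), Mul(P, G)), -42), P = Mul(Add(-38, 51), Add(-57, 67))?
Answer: -16216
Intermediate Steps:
P = 130 (P = Mul(13, 10) = 130)
Function('s')(S, G) = Add(-42, Mul(130, G), Mul(G, S)) (Function('s')(S, G) = Add(Add(Mul(G, S), Mul(130, G)), -42) = Add(Add(Mul(130, G), Mul(G, S)), -42) = Add(-42, Mul(130, G), Mul(G, S)))
Add(-22264, Function('s')(-25, 58)) = Add(-22264, Add(-42, Mul(130, 58), Mul(58, -25))) = Add(-22264, Add(-42, 7540, -1450)) = Add(-22264, 6048) = -16216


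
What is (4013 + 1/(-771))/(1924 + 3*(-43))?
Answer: 3094022/1383945 ≈ 2.2357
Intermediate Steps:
(4013 + 1/(-771))/(1924 + 3*(-43)) = (4013 - 1/771)/(1924 - 129) = (3094022/771)/1795 = (3094022/771)*(1/1795) = 3094022/1383945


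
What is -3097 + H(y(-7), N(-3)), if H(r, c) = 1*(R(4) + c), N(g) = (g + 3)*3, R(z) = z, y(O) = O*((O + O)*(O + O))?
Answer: -3093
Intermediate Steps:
y(O) = 4*O³ (y(O) = O*((2*O)*(2*O)) = O*(4*O²) = 4*O³)
N(g) = 9 + 3*g (N(g) = (3 + g)*3 = 9 + 3*g)
H(r, c) = 4 + c (H(r, c) = 1*(4 + c) = 4 + c)
-3097 + H(y(-7), N(-3)) = -3097 + (4 + (9 + 3*(-3))) = -3097 + (4 + (9 - 9)) = -3097 + (4 + 0) = -3097 + 4 = -3093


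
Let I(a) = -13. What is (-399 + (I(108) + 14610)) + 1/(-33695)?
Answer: 478401609/33695 ≈ 14198.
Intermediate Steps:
(-399 + (I(108) + 14610)) + 1/(-33695) = (-399 + (-13 + 14610)) + 1/(-33695) = (-399 + 14597) - 1/33695 = 14198 - 1/33695 = 478401609/33695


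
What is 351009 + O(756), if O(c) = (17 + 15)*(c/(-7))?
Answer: 347553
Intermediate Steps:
O(c) = -32*c/7 (O(c) = 32*(c*(-1/7)) = 32*(-c/7) = -32*c/7)
351009 + O(756) = 351009 - 32/7*756 = 351009 - 3456 = 347553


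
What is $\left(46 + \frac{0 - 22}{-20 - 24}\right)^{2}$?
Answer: $\frac{8649}{4} \approx 2162.3$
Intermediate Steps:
$\left(46 + \frac{0 - 22}{-20 - 24}\right)^{2} = \left(46 - \frac{22}{-44}\right)^{2} = \left(46 - - \frac{1}{2}\right)^{2} = \left(46 + \frac{1}{2}\right)^{2} = \left(\frac{93}{2}\right)^{2} = \frac{8649}{4}$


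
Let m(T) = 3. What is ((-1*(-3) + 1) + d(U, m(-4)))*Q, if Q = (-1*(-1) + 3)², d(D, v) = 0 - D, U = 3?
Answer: 16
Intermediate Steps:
d(D, v) = -D
Q = 16 (Q = (1 + 3)² = 4² = 16)
((-1*(-3) + 1) + d(U, m(-4)))*Q = ((-1*(-3) + 1) - 1*3)*16 = ((3 + 1) - 3)*16 = (4 - 3)*16 = 1*16 = 16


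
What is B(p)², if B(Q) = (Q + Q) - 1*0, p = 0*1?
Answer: 0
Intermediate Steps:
p = 0
B(Q) = 2*Q (B(Q) = 2*Q + 0 = 2*Q)
B(p)² = (2*0)² = 0² = 0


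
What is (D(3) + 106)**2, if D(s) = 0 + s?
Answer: 11881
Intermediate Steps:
D(s) = s
(D(3) + 106)**2 = (3 + 106)**2 = 109**2 = 11881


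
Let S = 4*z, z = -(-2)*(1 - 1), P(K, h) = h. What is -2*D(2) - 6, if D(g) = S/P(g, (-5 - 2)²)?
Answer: -6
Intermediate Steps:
z = 0 (z = -(-2)*0 = -2*0 = 0)
S = 0 (S = 4*0 = 0)
D(g) = 0 (D(g) = 0/((-5 - 2)²) = 0/((-7)²) = 0/49 = 0*(1/49) = 0)
-2*D(2) - 6 = -2*0 - 6 = 0 - 6 = -6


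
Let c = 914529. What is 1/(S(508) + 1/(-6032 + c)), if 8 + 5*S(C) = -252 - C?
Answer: -4542485/697725691 ≈ -0.0065104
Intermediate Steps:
S(C) = -52 - C/5 (S(C) = -8/5 + (-252 - C)/5 = -8/5 + (-252/5 - C/5) = -52 - C/5)
1/(S(508) + 1/(-6032 + c)) = 1/((-52 - ⅕*508) + 1/(-6032 + 914529)) = 1/((-52 - 508/5) + 1/908497) = 1/(-768/5 + 1/908497) = 1/(-697725691/4542485) = -4542485/697725691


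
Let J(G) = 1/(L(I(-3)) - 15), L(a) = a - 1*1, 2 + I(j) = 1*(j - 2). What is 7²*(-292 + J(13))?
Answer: -329133/23 ≈ -14310.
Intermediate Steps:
I(j) = -4 + j (I(j) = -2 + 1*(j - 2) = -2 + 1*(-2 + j) = -2 + (-2 + j) = -4 + j)
L(a) = -1 + a (L(a) = a - 1 = -1 + a)
J(G) = -1/23 (J(G) = 1/((-1 + (-4 - 3)) - 15) = 1/((-1 - 7) - 15) = 1/(-8 - 15) = 1/(-23) = -1/23)
7²*(-292 + J(13)) = 7²*(-292 - 1/23) = 49*(-6717/23) = -329133/23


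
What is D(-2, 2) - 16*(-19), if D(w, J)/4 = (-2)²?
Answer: 320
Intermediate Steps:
D(w, J) = 16 (D(w, J) = 4*(-2)² = 4*4 = 16)
D(-2, 2) - 16*(-19) = 16 - 16*(-19) = 16 + 304 = 320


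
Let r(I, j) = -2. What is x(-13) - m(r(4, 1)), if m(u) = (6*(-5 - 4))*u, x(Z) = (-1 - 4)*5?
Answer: -133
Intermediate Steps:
x(Z) = -25 (x(Z) = -5*5 = -25)
m(u) = -54*u (m(u) = (6*(-9))*u = -54*u)
x(-13) - m(r(4, 1)) = -25 - (-54)*(-2) = -25 - 1*108 = -25 - 108 = -133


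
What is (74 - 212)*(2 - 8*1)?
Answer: 828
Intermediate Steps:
(74 - 212)*(2 - 8*1) = -138*(2 - 8) = -138*(-6) = 828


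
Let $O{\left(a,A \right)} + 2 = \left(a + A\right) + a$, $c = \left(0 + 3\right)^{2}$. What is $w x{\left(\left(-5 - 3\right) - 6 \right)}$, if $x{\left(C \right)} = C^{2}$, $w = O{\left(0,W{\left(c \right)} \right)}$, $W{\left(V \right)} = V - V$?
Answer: $-392$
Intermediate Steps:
$c = 9$ ($c = 3^{2} = 9$)
$W{\left(V \right)} = 0$
$O{\left(a,A \right)} = -2 + A + 2 a$ ($O{\left(a,A \right)} = -2 + \left(\left(a + A\right) + a\right) = -2 + \left(\left(A + a\right) + a\right) = -2 + \left(A + 2 a\right) = -2 + A + 2 a$)
$w = -2$ ($w = -2 + 0 + 2 \cdot 0 = -2 + 0 + 0 = -2$)
$w x{\left(\left(-5 - 3\right) - 6 \right)} = - 2 \left(\left(-5 - 3\right) - 6\right)^{2} = - 2 \left(-8 - 6\right)^{2} = - 2 \left(-14\right)^{2} = \left(-2\right) 196 = -392$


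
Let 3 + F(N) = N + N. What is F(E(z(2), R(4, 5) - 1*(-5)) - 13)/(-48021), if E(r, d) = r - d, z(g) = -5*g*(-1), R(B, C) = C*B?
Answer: 59/48021 ≈ 0.0012286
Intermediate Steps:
R(B, C) = B*C
z(g) = 5*g
F(N) = -3 + 2*N (F(N) = -3 + (N + N) = -3 + 2*N)
F(E(z(2), R(4, 5) - 1*(-5)) - 13)/(-48021) = (-3 + 2*((5*2 - (4*5 - 1*(-5))) - 13))/(-48021) = (-3 + 2*((10 - (20 + 5)) - 13))*(-1/48021) = (-3 + 2*((10 - 1*25) - 13))*(-1/48021) = (-3 + 2*((10 - 25) - 13))*(-1/48021) = (-3 + 2*(-15 - 13))*(-1/48021) = (-3 + 2*(-28))*(-1/48021) = (-3 - 56)*(-1/48021) = -59*(-1/48021) = 59/48021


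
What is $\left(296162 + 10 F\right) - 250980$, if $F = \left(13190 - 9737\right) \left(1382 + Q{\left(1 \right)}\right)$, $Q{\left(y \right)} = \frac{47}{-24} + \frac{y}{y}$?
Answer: $\frac{190930203}{4} \approx 4.7733 \cdot 10^{7}$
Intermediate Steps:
$Q{\left(y \right)} = - \frac{23}{24}$ ($Q{\left(y \right)} = 47 \left(- \frac{1}{24}\right) + 1 = - \frac{47}{24} + 1 = - \frac{23}{24}$)
$F = \frac{38149895}{8}$ ($F = \left(13190 - 9737\right) \left(1382 - \frac{23}{24}\right) = 3453 \cdot \frac{33145}{24} = \frac{38149895}{8} \approx 4.7687 \cdot 10^{6}$)
$\left(296162 + 10 F\right) - 250980 = \left(296162 + 10 \cdot \frac{38149895}{8}\right) - 250980 = \left(296162 + \frac{190749475}{4}\right) - 250980 = \frac{191934123}{4} - 250980 = \frac{190930203}{4}$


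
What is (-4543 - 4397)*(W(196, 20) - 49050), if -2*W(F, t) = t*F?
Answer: 456029400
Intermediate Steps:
W(F, t) = -F*t/2 (W(F, t) = -t*F/2 = -F*t/2)
(-4543 - 4397)*(W(196, 20) - 49050) = (-4543 - 4397)*(-½*196*20 - 49050) = -8940*(-1960 - 49050) = -8940*(-51010) = 456029400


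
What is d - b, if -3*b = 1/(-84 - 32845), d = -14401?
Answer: -1422631588/98787 ≈ -14401.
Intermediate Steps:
b = 1/98787 (b = -1/(3*(-84 - 32845)) = -1/3/(-32929) = -1/3*(-1/32929) = 1/98787 ≈ 1.0123e-5)
d - b = -14401 - 1*1/98787 = -14401 - 1/98787 = -1422631588/98787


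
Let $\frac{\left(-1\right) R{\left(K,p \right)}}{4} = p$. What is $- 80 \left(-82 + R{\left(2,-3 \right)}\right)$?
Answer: $5600$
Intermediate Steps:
$R{\left(K,p \right)} = - 4 p$
$- 80 \left(-82 + R{\left(2,-3 \right)}\right) = - 80 \left(-82 - -12\right) = - 80 \left(-82 + 12\right) = \left(-80\right) \left(-70\right) = 5600$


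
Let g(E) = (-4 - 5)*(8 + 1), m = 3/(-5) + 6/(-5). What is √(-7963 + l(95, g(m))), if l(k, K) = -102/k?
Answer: I*√71875765/95 ≈ 89.242*I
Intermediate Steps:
m = -9/5 (m = 3*(-⅕) + 6*(-⅕) = -⅗ - 6/5 = -9/5 ≈ -1.8000)
g(E) = -81 (g(E) = -9*9 = -81)
√(-7963 + l(95, g(m))) = √(-7963 - 102/95) = √(-756587/95) = I*√71875765/95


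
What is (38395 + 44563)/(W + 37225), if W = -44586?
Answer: -82958/7361 ≈ -11.270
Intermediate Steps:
(38395 + 44563)/(W + 37225) = (38395 + 44563)/(-44586 + 37225) = 82958/(-7361) = 82958*(-1/7361) = -82958/7361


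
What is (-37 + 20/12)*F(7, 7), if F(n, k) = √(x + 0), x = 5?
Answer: -106*√5/3 ≈ -79.008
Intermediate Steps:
F(n, k) = √5 (F(n, k) = √(5 + 0) = √5)
(-37 + 20/12)*F(7, 7) = (-37 + 20/12)*√5 = (-37 + 20*(1/12))*√5 = (-37 + 5/3)*√5 = -106*√5/3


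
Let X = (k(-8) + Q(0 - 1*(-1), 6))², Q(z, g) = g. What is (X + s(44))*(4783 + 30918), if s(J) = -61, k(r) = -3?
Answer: -1856452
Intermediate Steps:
X = 9 (X = (-3 + 6)² = 3² = 9)
(X + s(44))*(4783 + 30918) = (9 - 61)*(4783 + 30918) = -52*35701 = -1856452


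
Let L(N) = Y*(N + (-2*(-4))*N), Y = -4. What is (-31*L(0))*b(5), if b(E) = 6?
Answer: 0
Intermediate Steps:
L(N) = -36*N (L(N) = -4*(N + (-2*(-4))*N) = -4*(N + 8*N) = -36*N)
(-31*L(0))*b(5) = -(-1116)*0*6 = -31*0*6 = 0*6 = 0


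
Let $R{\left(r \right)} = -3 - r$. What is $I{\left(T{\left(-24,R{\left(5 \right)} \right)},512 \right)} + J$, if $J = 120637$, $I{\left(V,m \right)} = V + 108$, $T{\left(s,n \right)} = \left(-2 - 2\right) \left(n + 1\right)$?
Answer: $120773$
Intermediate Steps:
$T{\left(s,n \right)} = -4 - 4 n$ ($T{\left(s,n \right)} = - 4 \left(1 + n\right) = -4 - 4 n$)
$I{\left(V,m \right)} = 108 + V$
$I{\left(T{\left(-24,R{\left(5 \right)} \right)},512 \right)} + J = \left(108 - \left(4 + 4 \left(-3 - 5\right)\right)\right) + 120637 = \left(108 - -28\right) + 120637 = \left(108 + \left(-4 + 32\right)\right) + 120637 = \left(108 + 28\right) + 120637 = 136 + 120637 = 120773$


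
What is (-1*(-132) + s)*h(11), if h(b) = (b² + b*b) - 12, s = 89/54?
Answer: 829955/27 ≈ 30739.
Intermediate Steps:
s = 89/54 (s = 89*(1/54) = 89/54 ≈ 1.6481)
h(b) = -12 + 2*b² (h(b) = (b² + b²) - 12 = 2*b² - 12 = -12 + 2*b²)
(-1*(-132) + s)*h(11) = (-1*(-132) + 89/54)*(-12 + 2*11²) = (132 + 89/54)*(-12 + 2*121) = 7217*(-12 + 242)/54 = (7217/54)*230 = 829955/27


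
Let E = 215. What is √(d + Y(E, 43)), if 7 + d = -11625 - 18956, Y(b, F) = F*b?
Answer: I*√21343 ≈ 146.09*I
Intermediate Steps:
d = -30588 (d = -7 + (-11625 - 18956) = -7 - 30581 = -30588)
√(d + Y(E, 43)) = √(-30588 + 43*215) = √(-30588 + 9245) = √(-21343) = I*√21343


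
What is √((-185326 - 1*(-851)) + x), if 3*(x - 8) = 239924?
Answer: I*√940431/3 ≈ 323.25*I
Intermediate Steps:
x = 239948/3 (x = 8 + (⅓)*239924 = 8 + 239924/3 = 239948/3 ≈ 79983.)
√((-185326 - 1*(-851)) + x) = √((-185326 - 1*(-851)) + 239948/3) = √((-185326 + 851) + 239948/3) = √(-184475 + 239948/3) = √(-313477/3) = I*√940431/3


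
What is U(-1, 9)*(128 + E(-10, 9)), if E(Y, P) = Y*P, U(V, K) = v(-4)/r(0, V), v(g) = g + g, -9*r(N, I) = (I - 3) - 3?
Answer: -2736/7 ≈ -390.86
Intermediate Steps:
r(N, I) = ⅔ - I/9 (r(N, I) = -((I - 3) - 3)/9 = -((-3 + I) - 3)/9 = -(-6 + I)/9 = ⅔ - I/9)
v(g) = 2*g
U(V, K) = -8/(⅔ - V/9) (U(V, K) = (2*(-4))/(⅔ - V/9) = -8/(⅔ - V/9))
E(Y, P) = P*Y
U(-1, 9)*(128 + E(-10, 9)) = (72/(-6 - 1))*(128 + 9*(-10)) = (72/(-7))*(128 - 90) = (72*(-⅐))*38 = -72/7*38 = -2736/7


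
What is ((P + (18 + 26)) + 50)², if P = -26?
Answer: 4624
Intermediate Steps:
((P + (18 + 26)) + 50)² = ((-26 + (18 + 26)) + 50)² = ((-26 + 44) + 50)² = (18 + 50)² = 68² = 4624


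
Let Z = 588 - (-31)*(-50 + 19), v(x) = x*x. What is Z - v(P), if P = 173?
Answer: -30302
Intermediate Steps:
v(x) = x²
Z = -373 (Z = 588 - (-31)*(-31) = 588 - 1*961 = 588 - 961 = -373)
Z - v(P) = -373 - 1*173² = -373 - 1*29929 = -373 - 29929 = -30302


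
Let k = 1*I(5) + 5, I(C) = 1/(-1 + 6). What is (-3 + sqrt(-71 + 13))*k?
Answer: -78/5 + 26*I*sqrt(58)/5 ≈ -15.6 + 39.602*I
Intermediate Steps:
I(C) = 1/5
k = 26/5 (k = 1*(1/5) + 5 = 1/5 + 5 = 26/5 ≈ 5.2000)
(-3 + sqrt(-71 + 13))*k = (-3 + sqrt(-71 + 13))*(26/5) = (-3 + sqrt(-58))*(26/5) = (-3 + I*sqrt(58))*(26/5) = -78/5 + 26*I*sqrt(58)/5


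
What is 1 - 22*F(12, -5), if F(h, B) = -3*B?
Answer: -329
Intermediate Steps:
1 - 22*F(12, -5) = 1 - (-66)*(-5) = 1 - 22*15 = 1 - 330 = -329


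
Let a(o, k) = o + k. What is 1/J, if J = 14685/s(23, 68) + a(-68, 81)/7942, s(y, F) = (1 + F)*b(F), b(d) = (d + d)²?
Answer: 1689295168/22203197 ≈ 76.083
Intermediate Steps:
b(d) = 4*d² (b(d) = (2*d)² = 4*d²)
s(y, F) = 4*F²*(1 + F) (s(y, F) = (1 + F)*(4*F²) = 4*F²*(1 + F))
a(o, k) = k + o
J = 22203197/1689295168 (J = 14685/((4*68²*(1 + 68))) + (81 - 68)/7942 = 14685/((4*4624*69)) + 13*(1/7942) = 14685/1276224 + 13/7942 = 14685*(1/1276224) + 13/7942 = 4895/425408 + 13/7942 = 22203197/1689295168 ≈ 0.013143)
1/J = 1/(22203197/1689295168) = 1689295168/22203197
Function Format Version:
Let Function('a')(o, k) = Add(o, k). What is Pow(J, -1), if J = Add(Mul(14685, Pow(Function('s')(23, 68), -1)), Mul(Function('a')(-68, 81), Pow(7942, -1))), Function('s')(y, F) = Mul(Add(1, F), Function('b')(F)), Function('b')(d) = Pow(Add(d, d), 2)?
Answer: Rational(1689295168, 22203197) ≈ 76.083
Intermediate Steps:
Function('b')(d) = Mul(4, Pow(d, 2)) (Function('b')(d) = Pow(Mul(2, d), 2) = Mul(4, Pow(d, 2)))
Function('s')(y, F) = Mul(4, Pow(F, 2), Add(1, F)) (Function('s')(y, F) = Mul(Add(1, F), Mul(4, Pow(F, 2))) = Mul(4, Pow(F, 2), Add(1, F)))
Function('a')(o, k) = Add(k, o)
J = Rational(22203197, 1689295168) (J = Add(Mul(14685, Pow(Mul(4, Pow(68, 2), Add(1, 68)), -1)), Mul(Add(81, -68), Pow(7942, -1))) = Add(Mul(14685, Pow(Mul(4, 4624, 69), -1)), Mul(13, Rational(1, 7942))) = Add(Mul(14685, Pow(1276224, -1)), Rational(13, 7942)) = Add(Mul(14685, Rational(1, 1276224)), Rational(13, 7942)) = Add(Rational(4895, 425408), Rational(13, 7942)) = Rational(22203197, 1689295168) ≈ 0.013143)
Pow(J, -1) = Pow(Rational(22203197, 1689295168), -1) = Rational(1689295168, 22203197)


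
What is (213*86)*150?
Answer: 2747700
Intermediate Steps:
(213*86)*150 = 18318*150 = 2747700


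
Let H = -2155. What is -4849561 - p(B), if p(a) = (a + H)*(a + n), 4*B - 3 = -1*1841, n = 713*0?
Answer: -24203695/4 ≈ -6.0509e+6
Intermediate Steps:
n = 0
B = -919/2 (B = ¾ + (-1*1841)/4 = ¾ + (¼)*(-1841) = ¾ - 1841/4 = -919/2 ≈ -459.50)
p(a) = a*(-2155 + a) (p(a) = (a - 2155)*(a + 0) = (-2155 + a)*a = a*(-2155 + a))
-4849561 - p(B) = -4849561 - (-919)*(-2155 - 919/2)/2 = -4849561 - (-919)*(-5229)/(2*2) = -4849561 - 1*4805451/4 = -4849561 - 4805451/4 = -24203695/4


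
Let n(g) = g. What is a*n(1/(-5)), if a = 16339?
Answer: -16339/5 ≈ -3267.8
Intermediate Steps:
a*n(1/(-5)) = 16339/(-5) = 16339*(-1/5) = -16339/5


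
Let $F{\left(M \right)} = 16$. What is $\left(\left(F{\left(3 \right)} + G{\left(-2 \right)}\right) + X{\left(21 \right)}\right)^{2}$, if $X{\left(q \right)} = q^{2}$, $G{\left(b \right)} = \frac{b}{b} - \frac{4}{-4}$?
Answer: $210681$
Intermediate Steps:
$G{\left(b \right)} = 2$ ($G{\left(b \right)} = 1 - -1 = 1 + 1 = 2$)
$\left(\left(F{\left(3 \right)} + G{\left(-2 \right)}\right) + X{\left(21 \right)}\right)^{2} = \left(\left(16 + 2\right) + 21^{2}\right)^{2} = \left(18 + 441\right)^{2} = 459^{2} = 210681$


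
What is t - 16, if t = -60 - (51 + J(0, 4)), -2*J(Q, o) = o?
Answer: -125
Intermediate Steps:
J(Q, o) = -o/2
t = -109 (t = -60 - (51 - 1/2*4) = -60 - (51 - 2) = -60 - 1*49 = -60 - 49 = -109)
t - 16 = -109 - 16 = -125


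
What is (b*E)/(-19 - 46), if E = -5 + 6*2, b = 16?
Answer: -112/65 ≈ -1.7231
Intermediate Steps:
E = 7 (E = -5 + 12 = 7)
(b*E)/(-19 - 46) = (16*7)/(-19 - 46) = 112/(-65) = 112*(-1/65) = -112/65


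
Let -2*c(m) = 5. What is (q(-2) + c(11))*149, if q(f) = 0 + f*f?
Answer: 447/2 ≈ 223.50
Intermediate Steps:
q(f) = f² (q(f) = 0 + f² = f²)
c(m) = -5/2 (c(m) = -½*5 = -5/2)
(q(-2) + c(11))*149 = ((-2)² - 5/2)*149 = (4 - 5/2)*149 = (3/2)*149 = 447/2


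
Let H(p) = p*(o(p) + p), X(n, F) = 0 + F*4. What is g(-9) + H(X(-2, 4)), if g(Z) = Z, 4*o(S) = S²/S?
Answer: 311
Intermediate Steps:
o(S) = S/4 (o(S) = (S²/S)/4 = S/4)
X(n, F) = 4*F (X(n, F) = 0 + 4*F = 4*F)
H(p) = 5*p²/4 (H(p) = p*(p/4 + p) = p*(5*p/4) = 5*p²/4)
g(-9) + H(X(-2, 4)) = -9 + 5*(4*4)²/4 = -9 + (5/4)*16² = -9 + (5/4)*256 = -9 + 320 = 311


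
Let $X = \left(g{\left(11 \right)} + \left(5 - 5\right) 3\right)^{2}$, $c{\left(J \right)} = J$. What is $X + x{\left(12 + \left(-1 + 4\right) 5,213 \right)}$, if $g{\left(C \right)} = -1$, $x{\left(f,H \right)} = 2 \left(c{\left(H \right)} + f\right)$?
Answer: $481$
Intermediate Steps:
$x{\left(f,H \right)} = 2 H + 2 f$ ($x{\left(f,H \right)} = 2 \left(H + f\right) = 2 H + 2 f$)
$X = 1$ ($X = \left(-1 + \left(5 - 5\right) 3\right)^{2} = \left(-1 + 0 \cdot 3\right)^{2} = \left(-1 + 0\right)^{2} = \left(-1\right)^{2} = 1$)
$X + x{\left(12 + \left(-1 + 4\right) 5,213 \right)} = 1 + \left(2 \cdot 213 + 2 \left(12 + \left(-1 + 4\right) 5\right)\right) = 1 + \left(426 + 2 \left(12 + 3 \cdot 5\right)\right) = 1 + \left(426 + 2 \left(12 + 15\right)\right) = 1 + \left(426 + 2 \cdot 27\right) = 1 + \left(426 + 54\right) = 1 + 480 = 481$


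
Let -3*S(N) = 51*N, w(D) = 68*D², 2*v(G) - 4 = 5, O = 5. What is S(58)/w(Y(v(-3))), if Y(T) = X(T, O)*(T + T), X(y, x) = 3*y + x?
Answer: -58/110889 ≈ -0.00052305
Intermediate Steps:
v(G) = 9/2 (v(G) = 2 + (½)*5 = 2 + 5/2 = 9/2)
X(y, x) = x + 3*y
Y(T) = 2*T*(5 + 3*T) (Y(T) = (5 + 3*T)*(T + T) = (5 + 3*T)*(2*T) = 2*T*(5 + 3*T))
S(N) = -17*N
S(58)/w(Y(v(-3))) = (-17*58)/((68*(2*(9/2)*(5 + 3*(9/2)))²)) = -986*1/(5508*(5 + 27/2)²) = -986/(68*(2*(9/2)*(37/2))²) = -986/(68*(333/2)²) = -986/(68*(110889/4)) = -986/1885113 = -986*1/1885113 = -58/110889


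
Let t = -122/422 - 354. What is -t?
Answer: 74755/211 ≈ 354.29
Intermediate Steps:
t = -74755/211 (t = -122*1/422 - 354 = -61/211 - 354 = -74755/211 ≈ -354.29)
-t = -1*(-74755/211) = 74755/211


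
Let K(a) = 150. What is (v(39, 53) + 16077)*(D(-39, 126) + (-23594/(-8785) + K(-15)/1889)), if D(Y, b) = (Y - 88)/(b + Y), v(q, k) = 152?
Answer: 121853612623/5752005 ≈ 21185.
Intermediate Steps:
D(Y, b) = (-88 + Y)/(Y + b)
(v(39, 53) + 16077)*(D(-39, 126) + (-23594/(-8785) + K(-15)/1889)) = (152 + 16077)*((-88 - 39)/(-39 + 126) + (-23594/(-8785) + 150/1889)) = 16229*(-127/87 + (-23594*(-1/8785) + 150*(1/1889))) = 16229*((1/87)*(-127) + (94/35 + 150/1889)) = 16229*(-127/87 + 182816/66115) = 16229*(7508387/5752005) = 121853612623/5752005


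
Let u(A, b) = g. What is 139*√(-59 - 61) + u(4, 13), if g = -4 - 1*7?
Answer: -11 + 278*I*√30 ≈ -11.0 + 1522.7*I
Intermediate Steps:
g = -11 (g = -4 - 7 = -11)
u(A, b) = -11
139*√(-59 - 61) + u(4, 13) = 139*√(-59 - 61) - 11 = 139*√(-120) - 11 = 139*(2*I*√30) - 11 = 278*I*√30 - 11 = -11 + 278*I*√30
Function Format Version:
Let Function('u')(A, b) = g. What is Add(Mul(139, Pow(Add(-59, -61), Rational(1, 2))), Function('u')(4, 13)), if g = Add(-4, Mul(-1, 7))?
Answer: Add(-11, Mul(278, I, Pow(30, Rational(1, 2)))) ≈ Add(-11.000, Mul(1522.7, I))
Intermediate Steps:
g = -11 (g = Add(-4, -7) = -11)
Function('u')(A, b) = -11
Add(Mul(139, Pow(Add(-59, -61), Rational(1, 2))), Function('u')(4, 13)) = Add(Mul(139, Pow(Add(-59, -61), Rational(1, 2))), -11) = Add(Mul(139, Pow(-120, Rational(1, 2))), -11) = Add(Mul(139, Mul(2, I, Pow(30, Rational(1, 2)))), -11) = Add(Mul(278, I, Pow(30, Rational(1, 2))), -11) = Add(-11, Mul(278, I, Pow(30, Rational(1, 2))))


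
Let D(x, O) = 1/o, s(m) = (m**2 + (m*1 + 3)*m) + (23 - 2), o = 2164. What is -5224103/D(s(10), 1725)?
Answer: -11304958892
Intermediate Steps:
s(m) = 21 + m**2 + m*(3 + m) (s(m) = (m**2 + (m + 3)*m) + 21 = (m**2 + (3 + m)*m) + 21 = (m**2 + m*(3 + m)) + 21 = 21 + m**2 + m*(3 + m))
D(x, O) = 1/2164
-5224103/D(s(10), 1725) = -5224103/1/2164 = -5224103*2164 = -11304958892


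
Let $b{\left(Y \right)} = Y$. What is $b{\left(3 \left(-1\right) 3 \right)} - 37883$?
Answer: $-37892$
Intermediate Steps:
$b{\left(3 \left(-1\right) 3 \right)} - 37883 = 3 \left(-1\right) 3 - 37883 = \left(-3\right) 3 - 37883 = -9 - 37883 = -37892$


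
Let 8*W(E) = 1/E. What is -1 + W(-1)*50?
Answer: -29/4 ≈ -7.2500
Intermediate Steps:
W(E) = 1/(8*E)
-1 + W(-1)*50 = -1 + ((⅛)/(-1))*50 = -1 + ((⅛)*(-1))*50 = -1 - ⅛*50 = -1 - 25/4 = -29/4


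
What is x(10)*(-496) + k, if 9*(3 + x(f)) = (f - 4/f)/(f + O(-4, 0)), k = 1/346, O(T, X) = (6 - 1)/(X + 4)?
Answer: 336539651/233550 ≈ 1441.0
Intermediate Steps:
O(T, X) = 5/(4 + X)
k = 1/346 ≈ 0.0028902
x(f) = -3 + (f - 4/f)/(9*(5/4 + f)) (x(f) = -3 + ((f - 4/f)/(f + 5/(4 + 0)))/9 = -3 + ((f - 4/f)/(f + 5/4))/9 = -3 + ((f - 4/f)/(5/4 + f))/9 = -3 + (f - 4/f)/(9*(5/4 + f)))
x(10)*(-496) + k = ((⅑)*(-16 - 135*10 - 104*10²)/(10*(5 + 4*10)))*(-496) + 1/346 = ((⅑)*(⅒)*(-16 - 1350 - 104*100)/(5 + 40))*(-496) + 1/346 = ((⅑)*(⅒)*(-16 - 1350 - 10400)/45)*(-496) + 1/346 = ((⅑)*(⅒)*(1/45)*(-11766))*(-496) + 1/346 = -1961/675*(-496) + 1/346 = 972656/675 + 1/346 = 336539651/233550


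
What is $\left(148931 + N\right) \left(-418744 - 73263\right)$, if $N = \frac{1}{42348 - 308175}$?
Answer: $- \frac{19478498549678552}{265827} \approx -7.3275 \cdot 10^{10}$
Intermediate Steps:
$N = - \frac{1}{265827}$ ($N = \frac{1}{-265827} = - \frac{1}{265827} \approx -3.7618 \cdot 10^{-6}$)
$\left(148931 + N\right) \left(-418744 - 73263\right) = \left(148931 - \frac{1}{265827}\right) \left(-418744 - 73263\right) = \frac{39589880936}{265827} \left(-492007\right) = - \frac{19478498549678552}{265827}$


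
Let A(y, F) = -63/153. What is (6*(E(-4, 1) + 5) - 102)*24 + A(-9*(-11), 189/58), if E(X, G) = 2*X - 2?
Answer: -53863/17 ≈ -3168.4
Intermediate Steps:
A(y, F) = -7/17 (A(y, F) = -63*1/153 = -7/17)
E(X, G) = -2 + 2*X
(6*(E(-4, 1) + 5) - 102)*24 + A(-9*(-11), 189/58) = (6*((-2 + 2*(-4)) + 5) - 102)*24 - 7/17 = (6*((-2 - 8) + 5) - 102)*24 - 7/17 = (6*(-10 + 5) - 102)*24 - 7/17 = (6*(-5) - 102)*24 - 7/17 = (-30 - 102)*24 - 7/17 = -132*24 - 7/17 = -3168 - 7/17 = -53863/17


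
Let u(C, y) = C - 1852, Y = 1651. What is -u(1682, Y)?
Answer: 170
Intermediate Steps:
u(C, y) = -1852 + C
-u(1682, Y) = -(-1852 + 1682) = -1*(-170) = 170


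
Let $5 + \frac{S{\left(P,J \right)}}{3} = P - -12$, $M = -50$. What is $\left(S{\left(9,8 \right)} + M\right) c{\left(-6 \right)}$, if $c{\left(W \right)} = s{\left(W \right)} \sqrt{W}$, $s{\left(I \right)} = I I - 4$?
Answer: $- 64 i \sqrt{6} \approx - 156.77 i$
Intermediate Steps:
$s{\left(I \right)} = -4 + I^{2}$ ($s{\left(I \right)} = I^{2} - 4 = -4 + I^{2}$)
$c{\left(W \right)} = \sqrt{W} \left(-4 + W^{2}\right)$ ($c{\left(W \right)} = \left(-4 + W^{2}\right) \sqrt{W} = \sqrt{W} \left(-4 + W^{2}\right)$)
$S{\left(P,J \right)} = 21 + 3 P$ ($S{\left(P,J \right)} = -15 + 3 \left(P - -12\right) = -15 + 3 \left(P + 12\right) = -15 + 3 \left(12 + P\right) = -15 + \left(36 + 3 P\right) = 21 + 3 P$)
$\left(S{\left(9,8 \right)} + M\right) c{\left(-6 \right)} = \left(\left(21 + 3 \cdot 9\right) - 50\right) \sqrt{-6} \left(-4 + \left(-6\right)^{2}\right) = \left(\left(21 + 27\right) - 50\right) i \sqrt{6} \left(-4 + 36\right) = \left(48 - 50\right) i \sqrt{6} \cdot 32 = - 2 \cdot 32 i \sqrt{6} = - 64 i \sqrt{6}$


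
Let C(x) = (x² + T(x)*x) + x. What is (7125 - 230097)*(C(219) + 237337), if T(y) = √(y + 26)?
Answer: -63662296524 - 341816076*√5 ≈ -6.4427e+10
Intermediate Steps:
T(y) = √(26 + y)
C(x) = x + x² + x*√(26 + x) (C(x) = (x² + √(26 + x)*x) + x = (x² + x*√(26 + x)) + x = x + x² + x*√(26 + x))
(7125 - 230097)*(C(219) + 237337) = (7125 - 230097)*(219*(1 + 219 + √(26 + 219)) + 237337) = -222972*(219*(1 + 219 + √245) + 237337) = -222972*(219*(1 + 219 + 7*√5) + 237337) = -222972*(219*(220 + 7*√5) + 237337) = -222972*((48180 + 1533*√5) + 237337) = -222972*(285517 + 1533*√5) = -63662296524 - 341816076*√5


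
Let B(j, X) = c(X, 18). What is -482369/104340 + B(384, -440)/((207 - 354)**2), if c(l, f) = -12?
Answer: -10435199/2256940 ≈ -4.6236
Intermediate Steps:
B(j, X) = -12
-482369/104340 + B(384, -440)/((207 - 354)**2) = -482369/104340 - 12/(207 - 354)**2 = -482369*1/104340 - 12/((-147)**2) = -13037/2820 - 12/21609 = -13037/2820 - 12*1/21609 = -13037/2820 - 4/7203 = -10435199/2256940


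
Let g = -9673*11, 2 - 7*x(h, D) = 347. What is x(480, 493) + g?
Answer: -745166/7 ≈ -1.0645e+5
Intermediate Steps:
x(h, D) = -345/7 (x(h, D) = 2/7 - ⅐*347 = 2/7 - 347/7 = -345/7)
g = -106403
x(480, 493) + g = -345/7 - 106403 = -745166/7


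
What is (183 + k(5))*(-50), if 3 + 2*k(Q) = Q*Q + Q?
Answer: -9825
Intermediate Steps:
k(Q) = -3/2 + Q/2 + Q²/2 (k(Q) = -3/2 + (Q*Q + Q)/2 = -3/2 + (Q² + Q)/2 = -3/2 + (Q + Q²)/2 = -3/2 + (Q/2 + Q²/2) = -3/2 + Q/2 + Q²/2)
(183 + k(5))*(-50) = (183 + (-3/2 + (½)*5 + (½)*5²))*(-50) = (183 + (-3/2 + 5/2 + (½)*25))*(-50) = (183 + (-3/2 + 5/2 + 25/2))*(-50) = (183 + 27/2)*(-50) = (393/2)*(-50) = -9825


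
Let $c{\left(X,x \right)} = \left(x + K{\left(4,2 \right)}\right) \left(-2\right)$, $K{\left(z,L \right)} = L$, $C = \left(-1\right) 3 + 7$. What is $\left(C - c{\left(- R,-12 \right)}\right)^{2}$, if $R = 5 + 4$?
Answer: $256$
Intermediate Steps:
$R = 9$
$C = 4$ ($C = -3 + 7 = 4$)
$c{\left(X,x \right)} = -4 - 2 x$ ($c{\left(X,x \right)} = \left(x + 2\right) \left(-2\right) = \left(2 + x\right) \left(-2\right) = -4 - 2 x$)
$\left(C - c{\left(- R,-12 \right)}\right)^{2} = \left(4 - \left(-4 - -24\right)\right)^{2} = \left(4 - \left(-4 + 24\right)\right)^{2} = \left(4 - 20\right)^{2} = \left(-16\right)^{2} = 256$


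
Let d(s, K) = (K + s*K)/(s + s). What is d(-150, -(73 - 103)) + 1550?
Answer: 15649/10 ≈ 1564.9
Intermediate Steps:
d(s, K) = (K + K*s)/(2*s) (d(s, K) = (K + K*s)/((2*s)) = (K + K*s)*(1/(2*s)) = (K + K*s)/(2*s))
d(-150, -(73 - 103)) + 1550 = (½)*(-(73 - 103))*(1 - 150)/(-150) + 1550 = (½)*(-1*(-30))*(-1/150)*(-149) + 1550 = (½)*30*(-1/150)*(-149) + 1550 = 149/10 + 1550 = 15649/10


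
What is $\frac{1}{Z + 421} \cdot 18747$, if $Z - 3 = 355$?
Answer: $\frac{18747}{779} \approx 24.065$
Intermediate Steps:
$Z = 358$ ($Z = 3 + 355 = 358$)
$\frac{1}{Z + 421} \cdot 18747 = \frac{1}{358 + 421} \cdot 18747 = \frac{1}{779} \cdot 18747 = \frac{18747}{779}$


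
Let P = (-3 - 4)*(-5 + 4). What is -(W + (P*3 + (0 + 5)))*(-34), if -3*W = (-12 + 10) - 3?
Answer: 2822/3 ≈ 940.67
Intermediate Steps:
P = 7 (P = -7*(-1) = 7)
W = 5/3 (W = -((-12 + 10) - 3)/3 = -(-2 - 3)/3 = -1/3*(-5) = 5/3 ≈ 1.6667)
-(W + (P*3 + (0 + 5)))*(-34) = -(5/3 + (7*3 + (0 + 5)))*(-34) = -(5/3 + (21 + 5))*(-34) = -(5/3 + 26)*(-34) = -83*(-34)/3 = -1*(-2822/3) = 2822/3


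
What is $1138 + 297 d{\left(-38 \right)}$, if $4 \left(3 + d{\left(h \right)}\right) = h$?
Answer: $- \frac{5149}{2} \approx -2574.5$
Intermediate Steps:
$d{\left(h \right)} = -3 + \frac{h}{4}$
$1138 + 297 d{\left(-38 \right)} = 1138 + 297 \left(-3 + \frac{1}{4} \left(-38\right)\right) = 1138 + 297 \left(-3 - \frac{19}{2}\right) = 1138 + 297 \left(- \frac{25}{2}\right) = 1138 - \frac{7425}{2} = - \frac{5149}{2}$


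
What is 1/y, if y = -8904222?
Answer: -1/8904222 ≈ -1.1231e-7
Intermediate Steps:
1/y = 1/(-8904222) = -1/8904222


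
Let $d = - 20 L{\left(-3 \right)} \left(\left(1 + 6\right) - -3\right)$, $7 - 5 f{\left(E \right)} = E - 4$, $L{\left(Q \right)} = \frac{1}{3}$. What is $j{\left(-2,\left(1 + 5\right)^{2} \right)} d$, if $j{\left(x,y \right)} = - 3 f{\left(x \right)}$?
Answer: $520$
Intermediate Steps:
$L{\left(Q \right)} = \frac{1}{3}$
$f{\left(E \right)} = \frac{11}{5} - \frac{E}{5}$ ($f{\left(E \right)} = \frac{7}{5} - \frac{E - 4}{5} = \frac{7}{5} - \frac{-4 + E}{5} = \frac{7}{5} - \left(- \frac{4}{5} + \frac{E}{5}\right) = \frac{11}{5} - \frac{E}{5}$)
$j{\left(x,y \right)} = - \frac{33}{5} + \frac{3 x}{5}$ ($j{\left(x,y \right)} = - 3 \left(\frac{11}{5} - \frac{x}{5}\right) = - \frac{33}{5} + \frac{3 x}{5}$)
$d = - \frac{200}{3}$ ($d = \left(-20\right) \frac{1}{3} \left(\left(1 + 6\right) - -3\right) = - \frac{20 \left(7 + 3\right)}{3} = \left(- \frac{20}{3}\right) 10 = - \frac{200}{3} \approx -66.667$)
$j{\left(-2,\left(1 + 5\right)^{2} \right)} d = \left(- \frac{33}{5} + \frac{3}{5} \left(-2\right)\right) \left(- \frac{200}{3}\right) = \left(- \frac{33}{5} - \frac{6}{5}\right) \left(- \frac{200}{3}\right) = \left(- \frac{39}{5}\right) \left(- \frac{200}{3}\right) = 520$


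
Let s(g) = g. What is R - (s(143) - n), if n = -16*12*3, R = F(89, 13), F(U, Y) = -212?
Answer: -931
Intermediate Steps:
R = -212
n = -576 (n = -192*3 = -576)
R - (s(143) - n) = -212 - (143 - 1*(-576)) = -212 - (143 + 576) = -212 - 1*719 = -212 - 719 = -931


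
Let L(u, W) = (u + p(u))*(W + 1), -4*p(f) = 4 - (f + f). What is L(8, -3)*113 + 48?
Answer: -2438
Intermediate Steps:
p(f) = -1 + f/2 (p(f) = -(4 - (f + f))/4 = -(4 - 2*f)/4 = -1 + f/2)
L(u, W) = (1 + W)*(-1 + 3*u/2) (L(u, W) = (u + (-1 + u/2))*(W + 1) = (-1 + 3*u/2)*(1 + W) = (1 + W)*(-1 + 3*u/2))
L(8, -3)*113 + 48 = (-1 - 1*(-3) + (3/2)*8 + (3/2)*(-3)*8)*113 + 48 = (-1 + 3 + 12 - 36)*113 + 48 = -22*113 + 48 = -2486 + 48 = -2438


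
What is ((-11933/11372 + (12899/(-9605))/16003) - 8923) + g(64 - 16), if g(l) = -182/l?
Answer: -93633946168624873/10487859865080 ≈ -8927.8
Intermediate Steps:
((-11933/11372 + (12899/(-9605))/16003) - 8923) + g(64 - 16) = ((-11933/11372 + (12899/(-9605))/16003) - 8923) - 182/(64 - 16) = ((-11933*1/11372 + (12899*(-1/9605))*(1/16003)) - 8923) - 182/48 = ((-11933/11372 - 12899/9605*1/16003) - 8923) - 182*1/48 = ((-11933/11372 - 12899/153708815) - 8923) - 91/24 = (-1834353976823/1747976644180 - 8923) - 91/24 = -15599029949994963/1747976644180 - 91/24 = -93633946168624873/10487859865080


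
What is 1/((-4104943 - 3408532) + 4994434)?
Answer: -1/2519041 ≈ -3.9698e-7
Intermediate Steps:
1/((-4104943 - 3408532) + 4994434) = 1/(-7513475 + 4994434) = 1/(-2519041) = -1/2519041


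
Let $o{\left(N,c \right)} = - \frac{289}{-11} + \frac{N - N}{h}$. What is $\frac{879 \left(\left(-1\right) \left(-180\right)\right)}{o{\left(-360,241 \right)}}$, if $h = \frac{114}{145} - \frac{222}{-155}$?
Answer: $\frac{1740420}{289} \approx 6022.2$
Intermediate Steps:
$h = \frac{9972}{4495}$ ($h = 114 \cdot \frac{1}{145} - - \frac{222}{155} = \frac{114}{145} + \frac{222}{155} = \frac{9972}{4495} \approx 2.2185$)
$o{\left(N,c \right)} = \frac{289}{11}$ ($o{\left(N,c \right)} = - \frac{289}{-11} + \frac{N - N}{\frac{9972}{4495}} = \left(-289\right) \left(- \frac{1}{11}\right) + 0 \cdot \frac{4495}{9972} = \frac{289}{11} + 0 = \frac{289}{11}$)
$\frac{879 \left(\left(-1\right) \left(-180\right)\right)}{o{\left(-360,241 \right)}} = \frac{879 \left(\left(-1\right) \left(-180\right)\right)}{\frac{289}{11}} = 879 \cdot 180 \cdot \frac{11}{289} = 158220 \cdot \frac{11}{289} = \frac{1740420}{289}$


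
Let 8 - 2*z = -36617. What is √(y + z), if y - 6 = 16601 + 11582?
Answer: √186006/2 ≈ 215.64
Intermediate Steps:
y = 28189 (y = 6 + (16601 + 11582) = 6 + 28183 = 28189)
z = 36625/2 (z = 4 - ½*(-36617) = 4 + 36617/2 = 36625/2 ≈ 18313.)
√(y + z) = √(28189 + 36625/2) = √(93003/2) = √186006/2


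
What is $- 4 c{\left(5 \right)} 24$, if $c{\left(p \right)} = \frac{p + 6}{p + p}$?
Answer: $- \frac{528}{5} \approx -105.6$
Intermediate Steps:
$c{\left(p \right)} = \frac{6 + p}{2 p}$
$- 4 c{\left(5 \right)} 24 = - 4 \frac{6 + 5}{2 \cdot 5} \cdot 24 = - 4 \cdot \frac{1}{2} \cdot \frac{1}{5} \cdot 11 \cdot 24 = \left(-4\right) \frac{11}{10} \cdot 24 = \left(- \frac{22}{5}\right) 24 = - \frac{528}{5}$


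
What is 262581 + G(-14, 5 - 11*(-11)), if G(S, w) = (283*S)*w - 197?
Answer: -236828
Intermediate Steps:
G(S, w) = -197 + 283*S*w (G(S, w) = 283*S*w - 197 = -197 + 283*S*w)
262581 + G(-14, 5 - 11*(-11)) = 262581 + (-197 + 283*(-14)*(5 - 11*(-11))) = 262581 + (-197 + 283*(-14)*(5 + 121)) = 262581 + (-197 + 283*(-14)*126) = 262581 + (-197 - 499212) = 262581 - 499409 = -236828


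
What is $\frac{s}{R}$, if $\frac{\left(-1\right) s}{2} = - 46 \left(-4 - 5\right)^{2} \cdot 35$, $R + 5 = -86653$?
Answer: $- \frac{43470}{14443} \approx -3.0098$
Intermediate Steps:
$R = -86658$ ($R = -5 - 86653 = -86658$)
$s = 260820$ ($s = - 2 - 46 \left(-4 - 5\right)^{2} \cdot 35 = - 2 - 46 \left(-9\right)^{2} \cdot 35 = - 2 \left(-46\right) 81 \cdot 35 = - 2 \left(\left(-3726\right) 35\right) = \left(-2\right) \left(-130410\right) = 260820$)
$\frac{s}{R} = \frac{260820}{-86658} = 260820 \left(- \frac{1}{86658}\right) = - \frac{43470}{14443}$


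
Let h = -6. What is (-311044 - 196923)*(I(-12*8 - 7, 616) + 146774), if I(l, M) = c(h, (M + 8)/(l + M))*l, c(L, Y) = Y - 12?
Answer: -12845614774562/171 ≈ -7.5121e+10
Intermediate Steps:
c(L, Y) = -12 + Y
I(l, M) = l*(-12 + (8 + M)/(M + l)) (I(l, M) = (-12 + (M + 8)/(l + M))*l = (-12 + (8 + M)/(M + l))*l = l*(-12 + (8 + M)/(M + l)))
(-311044 - 196923)*(I(-12*8 - 7, 616) + 146774) = (-311044 - 196923)*((-12*8 - 7)*(8 - 12*(-12*8 - 7) - 11*616)/(616 + (-12*8 - 7)) + 146774) = -507967*((-96 - 7)*(8 - 12*(-96 - 7) - 6776)/(616 + (-96 - 7)) + 146774) = -507967*(-103*(8 - 12*(-103) - 6776)/(616 - 103) + 146774) = -507967*(-103*(8 + 1236 - 6776)/513 + 146774) = -507967*(-103*1/513*(-5532) + 146774) = -507967*(189932/171 + 146774) = -507967*25288286/171 = -12845614774562/171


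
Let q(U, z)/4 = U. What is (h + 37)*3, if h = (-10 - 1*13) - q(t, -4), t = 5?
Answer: -18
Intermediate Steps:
q(U, z) = 4*U
h = -43 (h = (-10 - 1*13) - 4*5 = (-10 - 13) - 1*20 = -23 - 20 = -43)
(h + 37)*3 = (-43 + 37)*3 = -6*3 = -18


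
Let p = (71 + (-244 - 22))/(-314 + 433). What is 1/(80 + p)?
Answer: 119/9325 ≈ 0.012761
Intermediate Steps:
p = -195/119 (p = (71 - 266)/119 = -195*1/119 = -195/119 ≈ -1.6387)
1/(80 + p) = 1/(80 - 195/119) = 1/(9325/119) = 119/9325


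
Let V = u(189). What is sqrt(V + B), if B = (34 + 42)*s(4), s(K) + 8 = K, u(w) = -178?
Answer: I*sqrt(482) ≈ 21.954*I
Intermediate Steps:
s(K) = -8 + K
V = -178
B = -304 (B = (34 + 42)*(-8 + 4) = 76*(-4) = -304)
sqrt(V + B) = sqrt(-178 - 304) = sqrt(-482) = I*sqrt(482)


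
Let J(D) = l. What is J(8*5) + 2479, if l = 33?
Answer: 2512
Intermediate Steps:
J(D) = 33
J(8*5) + 2479 = 33 + 2479 = 2512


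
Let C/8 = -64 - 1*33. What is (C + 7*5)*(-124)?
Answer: 91884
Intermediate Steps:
C = -776 (C = 8*(-64 - 1*33) = 8*(-64 - 33) = 8*(-97) = -776)
(C + 7*5)*(-124) = (-776 + 7*5)*(-124) = (-776 + 35)*(-124) = -741*(-124) = 91884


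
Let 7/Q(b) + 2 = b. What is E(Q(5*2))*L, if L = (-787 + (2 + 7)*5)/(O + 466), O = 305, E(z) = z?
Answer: -2597/3084 ≈ -0.84209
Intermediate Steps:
Q(b) = 7/(-2 + b)
L = -742/771 (L = (-787 + (2 + 7)*5)/(305 + 466) = (-787 + 9*5)/771 = (-787 + 45)*(1/771) = -742*1/771 = -742/771 ≈ -0.96239)
E(Q(5*2))*L = (7/(-2 + 5*2))*(-742/771) = (7/(-2 + 10))*(-742/771) = (7/8)*(-742/771) = -2597/3084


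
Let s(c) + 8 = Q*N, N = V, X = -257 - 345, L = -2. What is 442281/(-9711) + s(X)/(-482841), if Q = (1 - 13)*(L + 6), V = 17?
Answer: -23727044273/520985439 ≈ -45.543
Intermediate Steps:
X = -602
N = 17
Q = -48 (Q = (1 - 13)*(-2 + 6) = -12*4 = -48)
s(c) = -824 (s(c) = -8 - 48*17 = -8 - 816 = -824)
442281/(-9711) + s(X)/(-482841) = 442281/(-9711) - 824/(-482841) = 442281*(-1/9711) - 824*(-1/482841) = -147427/3237 + 824/482841 = -23727044273/520985439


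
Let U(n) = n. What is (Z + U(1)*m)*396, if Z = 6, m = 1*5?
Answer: 4356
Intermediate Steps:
m = 5
(Z + U(1)*m)*396 = (6 + 1*5)*396 = (6 + 5)*396 = 11*396 = 4356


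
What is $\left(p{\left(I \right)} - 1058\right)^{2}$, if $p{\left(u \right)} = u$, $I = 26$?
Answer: $1065024$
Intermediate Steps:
$\left(p{\left(I \right)} - 1058\right)^{2} = \left(26 - 1058\right)^{2} = \left(-1032\right)^{2} = 1065024$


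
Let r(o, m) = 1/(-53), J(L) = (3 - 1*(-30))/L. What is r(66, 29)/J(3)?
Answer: -1/583 ≈ -0.0017153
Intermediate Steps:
J(L) = 33/L (J(L) = (3 + 30)/L = 33/L)
r(o, m) = -1/53
r(66, 29)/J(3) = -1/(53*(33/3)) = -1/(53*(33*(⅓))) = -1/53/11 = -1/53*1/11 = -1/583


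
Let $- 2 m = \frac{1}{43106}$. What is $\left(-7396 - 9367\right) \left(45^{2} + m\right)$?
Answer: $- \frac{2926472789137}{86212} \approx -3.3945 \cdot 10^{7}$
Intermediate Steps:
$m = - \frac{1}{86212}$ ($m = - \frac{1}{2 \cdot 43106} = \left(- \frac{1}{2}\right) \frac{1}{43106} = - \frac{1}{86212} \approx -1.1599 \cdot 10^{-5}$)
$\left(-7396 - 9367\right) \left(45^{2} + m\right) = \left(-7396 - 9367\right) \left(45^{2} - \frac{1}{86212}\right) = - 16763 \left(2025 - \frac{1}{86212}\right) = \left(-16763\right) \frac{174579299}{86212} = - \frac{2926472789137}{86212}$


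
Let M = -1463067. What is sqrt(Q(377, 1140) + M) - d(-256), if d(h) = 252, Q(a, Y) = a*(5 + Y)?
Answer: -252 + I*sqrt(1031402) ≈ -252.0 + 1015.6*I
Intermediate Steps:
sqrt(Q(377, 1140) + M) - d(-256) = sqrt(377*(5 + 1140) - 1463067) - 1*252 = sqrt(377*1145 - 1463067) - 252 = sqrt(431665 - 1463067) - 252 = sqrt(-1031402) - 252 = I*sqrt(1031402) - 252 = -252 + I*sqrt(1031402)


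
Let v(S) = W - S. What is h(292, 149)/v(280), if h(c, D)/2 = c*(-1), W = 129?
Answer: 584/151 ≈ 3.8675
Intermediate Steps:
h(c, D) = -2*c (h(c, D) = 2*(c*(-1)) = 2*(-c) = -2*c)
v(S) = 129 - S
h(292, 149)/v(280) = (-2*292)/(129 - 1*280) = -584/(129 - 280) = -584/(-151) = -584*(-1/151) = 584/151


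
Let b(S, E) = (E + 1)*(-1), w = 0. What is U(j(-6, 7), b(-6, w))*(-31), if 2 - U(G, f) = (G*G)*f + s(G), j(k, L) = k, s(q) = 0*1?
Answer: -1178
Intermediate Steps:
s(q) = 0
b(S, E) = -1 - E (b(S, E) = (1 + E)*(-1) = -1 - E)
U(G, f) = 2 - f*G² (U(G, f) = 2 - ((G*G)*f + 0) = 2 - (G²*f + 0) = 2 - (f*G² + 0) = 2 - f*G²)
U(j(-6, 7), b(-6, w))*(-31) = (2 - 1*(-1 - 1*0)*(-6)²)*(-31) = (2 - 1*(-1 + 0)*36)*(-31) = (2 - 1*(-1)*36)*(-31) = (2 + 36)*(-31) = 38*(-31) = -1178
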